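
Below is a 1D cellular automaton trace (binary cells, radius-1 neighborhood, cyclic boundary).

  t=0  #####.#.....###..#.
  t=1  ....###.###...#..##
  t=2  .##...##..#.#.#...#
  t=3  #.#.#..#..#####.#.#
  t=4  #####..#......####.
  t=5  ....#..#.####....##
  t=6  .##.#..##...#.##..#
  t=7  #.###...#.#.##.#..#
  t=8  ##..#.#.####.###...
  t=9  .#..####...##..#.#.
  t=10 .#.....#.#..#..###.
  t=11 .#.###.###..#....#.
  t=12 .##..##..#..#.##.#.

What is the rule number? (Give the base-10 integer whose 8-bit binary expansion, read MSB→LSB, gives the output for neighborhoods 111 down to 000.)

101

  ###|.  b7=0 t=0,i=1
  ##.|#  b6=1 t=0,i=4
  #.#|#  b5=1 t=0,i=5
  #..|.  b4=0 t=0,i=7
  .##|.  b3=0 t=0,i=0
  .#.|#  b2=1 t=0,i=6
  ..#|.  b1=0 t=0,i=11
  ...|#  b0=1 t=0,i=8
  bits 01100101 = 101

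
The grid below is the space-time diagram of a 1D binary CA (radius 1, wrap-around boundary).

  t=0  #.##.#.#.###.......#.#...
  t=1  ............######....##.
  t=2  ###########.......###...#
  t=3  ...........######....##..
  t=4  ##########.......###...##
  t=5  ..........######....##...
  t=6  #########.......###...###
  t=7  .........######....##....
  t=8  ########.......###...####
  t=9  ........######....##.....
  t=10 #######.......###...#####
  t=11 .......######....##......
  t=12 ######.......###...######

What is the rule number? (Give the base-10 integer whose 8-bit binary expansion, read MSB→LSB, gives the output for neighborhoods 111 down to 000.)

17

  ###|.  b7=0 t=0,i=10
  ##.|.  b6=0 t=0,i=3
  #.#|.  b5=0 t=0,i=1
  #..|#  b4=1 t=0,i=12
  .##|.  b3=0 t=0,i=2
  .#.|.  b2=0 t=0,i=0
  ..#|.  b1=0 t=0,i=18
  ...|#  b0=1 t=0,i=13
  bits 00010001 = 17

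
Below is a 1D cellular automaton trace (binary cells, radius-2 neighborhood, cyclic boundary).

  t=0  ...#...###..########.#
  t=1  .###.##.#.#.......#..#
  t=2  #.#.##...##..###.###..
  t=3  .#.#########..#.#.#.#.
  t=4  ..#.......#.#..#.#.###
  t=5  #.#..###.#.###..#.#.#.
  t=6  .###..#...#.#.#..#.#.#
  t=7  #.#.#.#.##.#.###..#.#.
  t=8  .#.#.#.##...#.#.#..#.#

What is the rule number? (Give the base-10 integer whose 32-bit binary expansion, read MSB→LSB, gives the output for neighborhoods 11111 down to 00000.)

1263689309

  nb #####: next=.  (t=0,i=14, bit31=0)
  nb ####.: next=#  (t=0,i=18, bit30=1)
  nb ###.#: next=.  (t=0,i=19, bit29=0)
  nb ###..: next=.  (t=0,i=9, bit28=0)
  nb ##.##: next=#  (t=1,i=4, bit27=1)
  nb ##.#.: next=.  (t=0,i=20, bit26=0)
  nb ##..#: next=#  (t=0,i=10, bit25=1)
  nb ##...: next=#  (t=2,i=6, bit24=1)
  nb #.###: next=.  (t=1,i=1, bit23=0)
  nb #.##.: next=#  (t=1,i=5, bit22=1)
  nb #.#.#: next=.  (t=1,i=8, bit21=0)
  nb #.#..: next=#  (t=0,i=21, bit20=1)
  nb #..##: next=.  (t=0,i=11, bit19=0)
  nb #..#.: next=.  (t=1,i=20, bit18=0)
  nb #...#: next=#  (t=0,i=1, bit17=1)
  nb #....: next=.  (t=1,i=12, bit16=0)
  nb .####: next=.  (t=0,i=13, bit15=0)
  nb .###.: next=#  (t=0,i=8, bit14=1)
  nb .##.#: next=.  (t=1,i=6, bit13=0)
  nb .##..: next=#  (t=2,i=5, bit12=1)
  nb .#.##: next=#  (t=1,i=0, bit11=1)
  nb .#.#.: next=#  (t=1,i=9, bit10=1)
  nb .#..#: next=#  (t=1,i=19, bit9=1)
  nb .#...: next=.  (t=0,i=0, bit8=0)
  nb ..###: next=.  (t=0,i=7, bit7=0)
  nb ..##.: next=#  (t=2,i=9, bit6=1)
  nb ..#.#: next=.  (t=1,i=21, bit5=0)
  nb ..#..: next=#  (t=0,i=3, bit4=1)
  nb ...##: next=#  (t=0,i=6, bit3=1)
  nb ...#.: next=#  (t=0,i=2, bit2=1)
  nb ....#: next=.  (t=1,i=16, bit1=0)
  nb .....: next=#  (t=1,i=13, bit0=1)
  bits 01001011010100100101111001011101 = 1263689309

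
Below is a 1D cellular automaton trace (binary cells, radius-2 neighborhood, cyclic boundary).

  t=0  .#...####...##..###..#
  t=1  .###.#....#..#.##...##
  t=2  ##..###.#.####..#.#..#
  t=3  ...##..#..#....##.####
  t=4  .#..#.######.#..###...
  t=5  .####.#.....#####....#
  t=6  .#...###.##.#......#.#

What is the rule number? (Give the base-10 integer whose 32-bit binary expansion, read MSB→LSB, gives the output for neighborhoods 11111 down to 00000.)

  nb #####: next=.  (t=4,i=8, bit31=0)
  nb ####.: next=.  (t=0,i=7, bit30=0)
  nb ###.#: next=.  (t=1,i=3, bit29=0)
  nb ###..: next=.  (t=0,i=8, bit28=0)
  nb ##.##: next=#  (t=1,i=0, bit27=1)
  nb ##.#.: next=#  (t=1,i=4, bit26=1)
  nb ##..#: next=.  (t=0,i=14, bit25=0)
  nb ##...: next=.  (t=0,i=9, bit24=0)
  nb #.###: next=#  (t=1,i=1, bit23=1)
  nb #.##.: next=.  (t=1,i=15, bit22=0)
  nb #.#.#: next=.  (t=2,i=8, bit21=0)
  nb #.#..: next=#  (t=0,i=1, bit20=1)
  nb #..##: next=#  (t=0,i=15, bit19=1)
  nb #..#.: next=#  (t=0,i=20, bit18=1)
  nb #...#: next=#  (t=0,i=3, bit17=1)
  nb #....: next=.  (t=1,i=7, bit16=0)
  nb .####: next=.  (t=0,i=6, bit15=0)
  nb .###.: next=.  (t=0,i=17, bit14=0)
  nb .##.#: next=#  (t=1,i=21, bit13=1)
  nb .##..: next=#  (t=0,i=13, bit12=1)
  nb .#.##: next=.  (t=1,i=14, bit11=0)
  nb .#.#.: next=.  (t=0,i=0, bit10=0)
  nb .#..#: next=#  (t=1,i=11, bit9=1)
  nb .#...: next=#  (t=0,i=2, bit8=1)
  nb ..###: next=#  (t=0,i=5, bit7=1)
  nb ..##.: next=.  (t=0,i=12, bit6=0)
  nb ..#.#: next=#  (t=0,i=21, bit5=1)
  nb ..#..: next=#  (t=1,i=10, bit4=1)
  nb ...##: next=.  (t=0,i=4, bit3=0)
  nb ...#.: next=.  (t=1,i=9, bit2=0)
  nb ....#: next=#  (t=1,i=8, bit1=1)
  nb .....: next=#  (t=5,i=9, bit0=1)
  bits 00001100100111100011001110110011 = 211694515

211694515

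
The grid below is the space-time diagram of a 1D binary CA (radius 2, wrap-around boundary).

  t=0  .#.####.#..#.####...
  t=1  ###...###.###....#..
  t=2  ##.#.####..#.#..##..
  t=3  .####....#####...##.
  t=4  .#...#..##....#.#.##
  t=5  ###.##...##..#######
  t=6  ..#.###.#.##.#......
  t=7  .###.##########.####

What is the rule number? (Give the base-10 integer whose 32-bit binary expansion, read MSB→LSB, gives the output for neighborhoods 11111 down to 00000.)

661945789

  ##### -> .   bit 31 = 0  t=3,i=11
  ####. -> .   bit 30 = 0  t=0,i=5
  ###.# -> #   bit 29 = 1  t=0,i=6
  ###.. -> .   bit 28 = 0  t=0,i=16
  ##.## -> .   bit 27 = 0  t=1,i=9
  ##.#. -> #   bit 26 = 1  t=0,i=7
  ##..# -> #   bit 25 = 1  t=2,i=9
  ##... -> #   bit 24 = 1  t=0,i=17
  #.### -> .   bit 23 = 0  t=0,i=3
  #.##. -> #   bit 22 = 1  t=4,i=18
  #.#.# -> #   bit 21 = 1  t=2,i=3
  #.#.. -> #   bit 20 = 1  t=0,i=8
  #..## -> .   bit 19 = 0  t=1,i=19
  #..#. -> #   bit 18 = 1  t=0,i=10
  #...# -> .   bit 17 = 0  t=1,i=4
  #.... -> .   bit 16 = 0  t=0,i=18
  .#### -> .   bit 15 = 0  t=0,i=4
  .###. -> #   bit 14 = 1  t=1,i=1
  .##.# -> #   bit 13 = 1  t=2,i=1
  .##.. -> #   bit 12 = 1  t=2,i=17
  .#.## -> #   bit 11 = 1  t=0,i=2
  .#.#. -> #   bit 10 = 1  t=2,i=12
  .#..# -> .   bit 9 = 0  t=0,i=9
  .#... -> #   bit 8 = 1  t=4,i=2
  ..### -> #   bit 7 = 1  t=1,i=0
  ..##. -> .   bit 6 = 0  t=2,i=0
  ..#.# -> #   bit 5 = 1  t=0,i=1
  ..#.. -> #   bit 4 = 1  t=1,i=17
  ...## -> #   bit 3 = 1  t=1,i=5
  ...#. -> #   bit 2 = 1  t=0,i=0
  ....# -> .   bit 1 = 0  t=0,i=19
  ..... -> #   bit 0 = 1  t=6,i=16
  bits 00100111011101000111110110111101 = 661945789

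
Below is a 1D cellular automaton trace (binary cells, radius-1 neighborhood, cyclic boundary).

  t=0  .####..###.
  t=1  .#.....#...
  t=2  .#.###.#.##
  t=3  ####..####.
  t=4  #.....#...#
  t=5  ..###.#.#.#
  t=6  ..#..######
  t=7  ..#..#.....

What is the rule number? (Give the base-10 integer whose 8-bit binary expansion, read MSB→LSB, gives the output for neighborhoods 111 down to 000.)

  nb ###: next=.  (t=0,i=2, bit7=0)
  nb ##.: next=.  (t=0,i=4, bit6=0)
  nb #.#: next=#  (t=2,i=0, bit5=1)
  nb #..: next=.  (t=0,i=5, bit4=0)
  nb .##: next=#  (t=0,i=1, bit3=1)
  nb .#.: next=#  (t=1,i=1, bit2=1)
  nb ..#: next=.  (t=0,i=0, bit1=0)
  nb ...: next=#  (t=1,i=3, bit0=1)
  bits 00101101 = 45

45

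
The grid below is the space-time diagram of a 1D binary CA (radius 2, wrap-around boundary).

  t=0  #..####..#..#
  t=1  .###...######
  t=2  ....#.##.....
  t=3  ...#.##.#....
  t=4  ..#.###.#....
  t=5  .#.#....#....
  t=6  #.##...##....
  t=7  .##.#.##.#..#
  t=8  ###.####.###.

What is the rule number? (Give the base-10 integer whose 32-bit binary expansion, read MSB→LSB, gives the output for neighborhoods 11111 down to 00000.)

  ##### -> .   bit 31 = 0  t=1,i=9
  ####. -> .   bit 30 = 0  t=0,i=5
  ###.# -> .   bit 29 = 0  t=1,i=12
  ###.. -> .   bit 28 = 0  t=0,i=6
  ##.## -> .   bit 27 = 0  t=1,i=0
  ##.#. -> .   bit 26 = 0  t=3,i=7
  ##..# -> #   bit 25 = 1  t=0,i=1
  ##... -> #   bit 24 = 1  t=1,i=4
  #.### -> .   bit 23 = 0  t=1,i=1
  #.##. -> #   bit 22 = 1  t=2,i=6
  #.#.# -> #   bit 21 = 1  t=7,i=4
  #.#.. -> #   bit 20 = 1  t=3,i=8
  #..## -> #   bit 19 = 1  t=0,i=2
  #..#. -> #   bit 18 = 1  t=0,i=8
  #...# -> .   bit 17 = 0  t=1,i=5
  #.... -> .   bit 16 = 0  t=2,i=9
  .#### -> .   bit 15 = 0  t=0,i=4
  .###. -> .   bit 14 = 0  t=1,i=2
  .##.# -> #   bit 13 = 1  t=3,i=6
  .##.. -> .   bit 12 = 0  t=0,i=0
  .#.## -> #   bit 11 = 1  t=2,i=5
  .#.#. -> #   bit 10 = 1  t=5,i=2
  .#..# -> #   bit 9 = 1  t=0,i=10
  .#... -> .   bit 8 = 0  t=3,i=9
  ..### -> #   bit 7 = 1  t=0,i=3
  ..##. -> #   bit 6 = 1  t=0,i=12
  ..#.# -> .   bit 5 = 0  t=2,i=4
  ..#.. -> #   bit 4 = 1  t=0,i=9
  ...## -> #   bit 3 = 1  t=1,i=6
  ...#. -> #   bit 2 = 1  t=2,i=3
  ....# -> .   bit 1 = 0  t=2,i=2
  ..... -> .   bit 0 = 0  t=2,i=0
  bits 00000011011111000010111011011100 = 58470108

58470108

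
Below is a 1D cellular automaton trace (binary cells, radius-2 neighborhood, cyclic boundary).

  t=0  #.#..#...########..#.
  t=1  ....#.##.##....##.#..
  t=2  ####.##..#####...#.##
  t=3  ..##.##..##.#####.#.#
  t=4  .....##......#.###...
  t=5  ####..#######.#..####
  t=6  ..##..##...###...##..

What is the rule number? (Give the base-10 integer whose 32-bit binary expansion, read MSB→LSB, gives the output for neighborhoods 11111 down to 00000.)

  nb #####: next=.  (t=0,i=11, bit31=0)
  nb ####.: next=#  (t=0,i=15, bit30=1)
  nb ###.#: next=#  (t=2,i=3, bit29=1)
  nb ###..: next=#  (t=0,i=16, bit28=1)
  nb ##.##: next=.  (t=1,i=8, bit27=0)
  nb ##.#.: next=#  (t=1,i=17, bit26=1)
  nb ##..#: next=.  (t=0,i=17, bit25=0)
  nb ##...: next=#  (t=1,i=11, bit24=1)
  nb #.###: next=.  (t=2,i=19, bit23=0)
  nb #.##.: next=#  (t=1,i=6, bit22=1)
  nb #.#.#: next=.  (t=0,i=0, bit21=0)
  nb #.#..: next=.  (t=0,i=2, bit20=0)
  nb #..##: next=.  (t=2,i=8, bit19=0)
  nb #..#.: next=#  (t=0,i=4, bit18=1)
  nb #...#: next=#  (t=0,i=7, bit17=1)
  nb #....: next=#  (t=1,i=12, bit16=1)
  nb .####: next=#  (t=0,i=10, bit15=1)
  nb .###.: next=.  (t=4,i=16, bit14=0)
  nb .##.#: next=.  (t=1,i=7, bit13=0)
  nb .##..: next=#  (t=1,i=10, bit12=1)
  nb .#.##: next=#  (t=1,i=5, bit11=1)
  nb .#.#.: next=.  (t=0,i=1, bit10=0)
  nb .#..#: next=.  (t=0,i=3, bit9=0)
  nb .#...: next=#  (t=0,i=6, bit8=1)
  nb ..###: next=#  (t=0,i=9, bit7=1)
  nb ..##.: next=.  (t=1,i=15, bit6=0)
  nb ..#.#: next=.  (t=0,i=19, bit5=0)
  nb ..#..: next=.  (t=0,i=5, bit4=0)
  nb ...##: next=.  (t=0,i=8, bit3=0)
  nb ...#.: next=#  (t=1,i=3, bit2=1)
  nb ....#: next=#  (t=1,i=2, bit1=1)
  nb .....: next=#  (t=1,i=0, bit0=1)
  bits 01110101010001111001100110000111 = 1967626631

1967626631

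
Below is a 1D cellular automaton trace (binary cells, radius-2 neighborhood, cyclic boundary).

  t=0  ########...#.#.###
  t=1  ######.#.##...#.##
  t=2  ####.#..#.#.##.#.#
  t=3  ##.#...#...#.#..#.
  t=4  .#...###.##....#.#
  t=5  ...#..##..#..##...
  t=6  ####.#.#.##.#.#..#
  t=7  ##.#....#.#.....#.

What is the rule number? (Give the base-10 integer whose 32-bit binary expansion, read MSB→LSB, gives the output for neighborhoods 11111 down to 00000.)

  [31] ##### => #  t=0,i=0
  [30] ####. => .  t=0,i=6
  [29] ###.# => #  t=1,i=5
  [28] ###.. => #  t=0,i=7
  [27] ##.## => .  t=4,i=8
  [26] ##.#. => .  t=1,i=6
  [25] ##..# => .  t=5,i=8
  [24] ##... => .  t=0,i=8
  [23] #.### => .  t=0,i=15
  [22] #.##. => .  t=1,i=9
  [21] #.#.# => .  t=0,i=13
  [20] #.#.. => .  t=2,i=5
  [19] #..## => #  t=5,i=5
  [18] #..#. => #  t=2,i=7
  [17] #...# => #  t=0,i=9
  [16] #.... => .  t=4,i=12
  [15] .#### => #  t=0,i=16
  [14] .###. => #  t=4,i=6
  [13] .##.# => #  t=2,i=13
  [12] .##.. => #  t=1,i=10
  [11] .#.## => #  t=0,i=14
  [10] .#.#. => .  t=0,i=12
  [9] .#..# => .  t=2,i=6
  [8] .#... => .  t=3,i=4
  [7] ..### => .  t=4,i=5
  [6] ..##. => .  t=5,i=6
  [5] ..#.# => .  t=0,i=11
  [4] ..#.. => #  t=3,i=7
  [3] ...## => .  t=4,i=4
  [2] ...#. => #  t=0,i=10
  [1] ....# => #  t=4,i=13
  [0] ..... => #  t=5,i=0
  bits 10110000000011101111100000010111 = 2953771031

2953771031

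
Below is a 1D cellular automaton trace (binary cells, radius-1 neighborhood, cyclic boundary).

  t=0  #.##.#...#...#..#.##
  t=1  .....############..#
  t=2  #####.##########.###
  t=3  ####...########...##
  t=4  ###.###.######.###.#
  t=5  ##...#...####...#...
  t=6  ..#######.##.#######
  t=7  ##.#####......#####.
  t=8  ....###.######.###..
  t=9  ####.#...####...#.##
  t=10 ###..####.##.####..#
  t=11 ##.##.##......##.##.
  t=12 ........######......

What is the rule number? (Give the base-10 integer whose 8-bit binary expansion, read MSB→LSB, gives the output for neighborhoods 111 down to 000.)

  ### -> #   bit 7 = 1  t=0,i=19
  ##. -> .   bit 6 = 0  t=0,i=0
  #.# -> .   bit 5 = 0  t=0,i=1
  #.. -> #   bit 4 = 1  t=0,i=6
  .## -> .   bit 3 = 0  t=0,i=2
  .#. -> #   bit 2 = 1  t=0,i=5
  ..# -> #   bit 1 = 1  t=0,i=8
  ... -> #   bit 0 = 1  t=0,i=7
  bits 10010111 = 151

151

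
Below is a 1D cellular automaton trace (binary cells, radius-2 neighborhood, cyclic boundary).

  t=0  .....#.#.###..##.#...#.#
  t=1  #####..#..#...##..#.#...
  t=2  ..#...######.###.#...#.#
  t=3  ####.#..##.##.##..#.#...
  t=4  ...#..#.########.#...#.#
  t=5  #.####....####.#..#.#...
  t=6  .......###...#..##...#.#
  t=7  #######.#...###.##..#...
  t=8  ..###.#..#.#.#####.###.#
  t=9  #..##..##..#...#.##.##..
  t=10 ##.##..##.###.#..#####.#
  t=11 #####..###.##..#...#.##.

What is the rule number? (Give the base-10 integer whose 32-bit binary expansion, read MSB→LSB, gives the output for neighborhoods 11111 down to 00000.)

  nb #####: next=#  (t=1,i=2, bit31=1)
  nb ####.: next=.  (t=1,i=3, bit30=0)
  nb ###.#: next=#  (t=2,i=11, bit29=1)
  nb ###..: next=.  (t=0,i=11, bit28=0)
  nb ##.##: next=#  (t=2,i=12, bit27=1)
  nb ##.#.: next=.  (t=0,i=16, bit26=0)
  nb ##..#: next=.  (t=0,i=12, bit25=0)
  nb ##...: next=.  (t=5,i=6, bit24=0)
  nb #.###: next=.  (t=0,i=9, bit23=0)
  nb #.##.: next=#  (t=3,i=11, bit22=1)
  nb #.#.#: next=#  (t=0,i=7, bit21=1)
  nb #.#..: next=.  (t=0,i=17, bit20=0)
  nb #..##: next=.  (t=0,i=13, bit19=0)
  nb #..#.: next=#  (t=1,i=6, bit18=1)
  nb #...#: next=.  (t=0,i=19, bit17=0)
  nb #....: next=#  (t=0,i=1, bit16=1)
  nb .####: next=.  (t=1,i=1, bit15=0)
  nb .###.: next=#  (t=0,i=10, bit14=1)
  nb .##.#: next=#  (t=0,i=15, bit13=1)
  nb .##..: next=#  (t=1,i=15, bit12=1)
  nb .#.##: next=.  (t=0,i=8, bit11=0)
  nb .#.#.: next=.  (t=0,i=6, bit10=0)
  nb .#..#: next=#  (t=1,i=8, bit9=1)
  nb .#...: next=#  (t=0,i=0, bit8=1)
  nb ..###: next=.  (t=1,i=0, bit7=0)
  nb ..##.: next=#  (t=0,i=14, bit6=1)
  nb ..#.#: next=.  (t=0,i=5, bit5=0)
  nb ..#..: next=#  (t=1,i=7, bit4=1)
  nb ...##: next=#  (t=1,i=13, bit3=1)
  nb ...#.: next=#  (t=0,i=4, bit2=1)
  nb ....#: next=#  (t=0,i=3, bit1=1)
  nb .....: next=#  (t=0,i=2, bit0=1)
  bits 10101000011001010111001101011111 = 2825220959

2825220959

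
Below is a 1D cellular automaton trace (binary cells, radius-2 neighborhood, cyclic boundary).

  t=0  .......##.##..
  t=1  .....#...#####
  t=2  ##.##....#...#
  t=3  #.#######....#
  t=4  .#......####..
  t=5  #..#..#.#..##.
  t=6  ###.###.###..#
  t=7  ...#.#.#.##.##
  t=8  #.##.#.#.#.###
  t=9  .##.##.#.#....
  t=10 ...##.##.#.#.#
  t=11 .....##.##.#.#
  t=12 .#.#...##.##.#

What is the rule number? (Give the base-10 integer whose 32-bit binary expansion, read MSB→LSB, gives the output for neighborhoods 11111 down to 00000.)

494752422

  ##### -> .   bit 31 = 0  t=1,i=11
  ####. -> .   bit 30 = 0  t=1,i=12
  ###.# -> .   bit 29 = 0  t=2,i=1
  ###.. -> #   bit 28 = 1  t=1,i=13
  ##.## -> #   bit 27 = 1  t=0,i=9
  ##.#. -> #   bit 26 = 1  t=5,i=13
  ##..# -> .   bit 25 = 0  t=6,i=11
  ##... -> #   bit 24 = 1  t=0,i=12
  #.### -> .   bit 23 = 0  t=3,i=2
  #.##. -> #   bit 22 = 1  t=0,i=10
  #.#.# -> #   bit 21 = 1  t=7,i=5
  #.#.. -> #   bit 20 = 1  t=5,i=0
  #..## -> #   bit 19 = 1  t=5,i=10
  #..#. -> #   bit 18 = 1  t=5,i=2
  #...# -> .   bit 17 = 0  t=1,i=7
  #.... -> #   bit 16 = 1  t=0,i=13
  .#### -> .   bit 15 = 0  t=1,i=10
  .###. -> #   bit 14 = 1  t=2,i=0
  .##.# -> .   bit 13 = 0  t=0,i=8
  .##.. -> #   bit 12 = 1  t=0,i=11
  .#.## -> .   bit 11 = 0  t=7,i=8
  .#.#. -> .   bit 10 = 0  t=5,i=7
  .#..# -> #   bit 9 = 1  t=5,i=1
  .#... -> .   bit 8 = 0  t=1,i=6
  ..### -> #   bit 7 = 1  t=1,i=9
  ..##. -> .   bit 6 = 0  t=0,i=7
  ..#.# -> #   bit 5 = 1  t=5,i=6
  ..#.. -> .   bit 4 = 0  t=1,i=5
  ...## -> .   bit 3 = 0  t=0,i=6
  ...#. -> #   bit 2 = 1  t=1,i=4
  ....# -> #   bit 1 = 1  t=0,i=5
  ..... -> .   bit 0 = 0  t=0,i=0
  bits 00011101011111010101001010100110 = 494752422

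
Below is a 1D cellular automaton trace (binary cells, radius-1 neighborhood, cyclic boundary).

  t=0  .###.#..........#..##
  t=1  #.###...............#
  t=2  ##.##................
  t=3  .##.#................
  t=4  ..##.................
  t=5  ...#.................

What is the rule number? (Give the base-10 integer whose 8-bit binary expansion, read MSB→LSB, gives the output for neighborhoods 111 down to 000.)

  nb ###: next=#  (t=0,i=2, bit7=1)
  nb ##.: next=#  (t=0,i=3, bit6=1)
  nb #.#: next=#  (t=0,i=0, bit5=1)
  nb #..: next=.  (t=0,i=6, bit4=0)
  nb .##: next=.  (t=0,i=1, bit3=0)
  nb .#.: next=.  (t=0,i=5, bit2=0)
  nb ..#: next=.  (t=0,i=15, bit1=0)
  nb ...: next=.  (t=0,i=7, bit0=0)
  bits 11100000 = 224

224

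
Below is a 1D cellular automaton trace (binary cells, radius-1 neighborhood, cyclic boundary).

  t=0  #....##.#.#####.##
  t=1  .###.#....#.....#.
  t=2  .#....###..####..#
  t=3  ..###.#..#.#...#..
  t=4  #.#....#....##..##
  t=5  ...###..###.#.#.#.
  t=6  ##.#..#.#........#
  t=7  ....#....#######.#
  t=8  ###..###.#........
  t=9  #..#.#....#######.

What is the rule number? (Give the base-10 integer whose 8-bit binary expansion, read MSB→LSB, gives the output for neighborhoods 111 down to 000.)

  [7] ### => .  t=0,i=11
  [6] ##. => .  t=0,i=0
  [5] #.# => .  t=0,i=7
  [4] #.. => #  t=0,i=1
  [3] .## => #  t=0,i=5
  [2] .#. => .  t=0,i=8
  [1] ..# => .  t=0,i=4
  [0] ... => #  t=0,i=2
  bits 00011001 = 25

25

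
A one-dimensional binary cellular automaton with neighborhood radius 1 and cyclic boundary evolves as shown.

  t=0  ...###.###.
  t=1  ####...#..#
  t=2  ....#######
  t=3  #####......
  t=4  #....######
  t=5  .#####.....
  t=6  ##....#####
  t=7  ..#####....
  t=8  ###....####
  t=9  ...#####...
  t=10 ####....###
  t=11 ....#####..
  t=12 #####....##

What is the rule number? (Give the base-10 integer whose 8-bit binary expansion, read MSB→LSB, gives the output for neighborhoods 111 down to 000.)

31

  ### -> .   bit 7 = 0  t=0,i=4
  ##. -> .   bit 6 = 0  t=0,i=5
  #.# -> .   bit 5 = 0  t=0,i=6
  #.. -> #   bit 4 = 1  t=0,i=10
  .## -> #   bit 3 = 1  t=0,i=3
  .#. -> #   bit 2 = 1  t=1,i=7
  ..# -> #   bit 1 = 1  t=0,i=2
  ... -> #   bit 0 = 1  t=0,i=0
  bits 00011111 = 31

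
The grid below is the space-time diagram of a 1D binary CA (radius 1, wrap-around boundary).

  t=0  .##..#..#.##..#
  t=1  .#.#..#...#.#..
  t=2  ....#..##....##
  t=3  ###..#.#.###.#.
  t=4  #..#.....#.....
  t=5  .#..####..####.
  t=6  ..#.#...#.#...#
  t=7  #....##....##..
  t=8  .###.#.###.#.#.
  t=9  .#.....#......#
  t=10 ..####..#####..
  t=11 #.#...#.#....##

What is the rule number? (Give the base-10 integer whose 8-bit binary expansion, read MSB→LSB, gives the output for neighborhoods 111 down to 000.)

25

  [7] ### => .  t=3,i=1
  [6] ##. => .  t=0,i=2
  [5] #.# => .  t=0,i=0
  [4] #.. => #  t=0,i=3
  [3] .## => #  t=0,i=1
  [2] .#. => .  t=0,i=5
  [1] ..# => .  t=0,i=4
  [0] ... => #  t=1,i=8
  bits 00011001 = 25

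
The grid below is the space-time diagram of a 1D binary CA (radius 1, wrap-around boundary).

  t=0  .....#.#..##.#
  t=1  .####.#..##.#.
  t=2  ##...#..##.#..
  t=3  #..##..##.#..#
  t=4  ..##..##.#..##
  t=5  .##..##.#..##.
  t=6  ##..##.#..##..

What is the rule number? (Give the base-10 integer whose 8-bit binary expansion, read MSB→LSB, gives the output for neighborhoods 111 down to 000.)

43

  ### -> .   bit 7 = 0  t=1,i=2
  ##. -> .   bit 6 = 0  t=0,i=11
  #.# -> #   bit 5 = 1  t=0,i=6
  #.. -> .   bit 4 = 0  t=0,i=0
  .## -> #   bit 3 = 1  t=0,i=10
  .#. -> .   bit 2 = 0  t=0,i=5
  ..# -> #   bit 1 = 1  t=0,i=4
  ... -> #   bit 0 = 1  t=0,i=1
  bits 00101011 = 43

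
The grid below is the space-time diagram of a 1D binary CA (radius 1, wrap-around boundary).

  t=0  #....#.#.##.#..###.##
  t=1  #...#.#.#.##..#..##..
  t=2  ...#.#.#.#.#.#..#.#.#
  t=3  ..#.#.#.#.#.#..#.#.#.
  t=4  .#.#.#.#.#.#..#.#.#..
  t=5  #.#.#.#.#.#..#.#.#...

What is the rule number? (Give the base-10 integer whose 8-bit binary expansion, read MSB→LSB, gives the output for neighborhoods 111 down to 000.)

98

  ###|.  b7=0 t=0,i=16
  ##.|#  b6=1 t=0,i=0
  #.#|#  b5=1 t=0,i=6
  #..|.  b4=0 t=0,i=1
  .##|.  b3=0 t=0,i=9
  .#.|.  b2=0 t=0,i=5
  ..#|#  b1=1 t=0,i=4
  ...|.  b0=0 t=0,i=2
  bits 01100010 = 98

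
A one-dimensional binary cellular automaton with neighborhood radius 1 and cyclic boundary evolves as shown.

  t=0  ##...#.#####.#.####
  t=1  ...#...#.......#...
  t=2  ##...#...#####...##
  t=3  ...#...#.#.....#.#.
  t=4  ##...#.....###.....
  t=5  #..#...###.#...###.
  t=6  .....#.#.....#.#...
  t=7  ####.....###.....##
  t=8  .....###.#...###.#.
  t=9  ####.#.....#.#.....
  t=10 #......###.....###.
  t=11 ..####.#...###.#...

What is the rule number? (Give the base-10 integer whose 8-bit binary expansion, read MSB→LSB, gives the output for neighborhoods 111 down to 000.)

9

  ### -> .   bit 7 = 0  t=0,i=0
  ##. -> .   bit 6 = 0  t=0,i=1
  #.# -> .   bit 5 = 0  t=0,i=6
  #.. -> .   bit 4 = 0  t=0,i=2
  .## -> #   bit 3 = 1  t=0,i=7
  .#. -> .   bit 2 = 0  t=0,i=5
  ..# -> .   bit 1 = 0  t=0,i=4
  ... -> #   bit 0 = 1  t=0,i=3
  bits 00001001 = 9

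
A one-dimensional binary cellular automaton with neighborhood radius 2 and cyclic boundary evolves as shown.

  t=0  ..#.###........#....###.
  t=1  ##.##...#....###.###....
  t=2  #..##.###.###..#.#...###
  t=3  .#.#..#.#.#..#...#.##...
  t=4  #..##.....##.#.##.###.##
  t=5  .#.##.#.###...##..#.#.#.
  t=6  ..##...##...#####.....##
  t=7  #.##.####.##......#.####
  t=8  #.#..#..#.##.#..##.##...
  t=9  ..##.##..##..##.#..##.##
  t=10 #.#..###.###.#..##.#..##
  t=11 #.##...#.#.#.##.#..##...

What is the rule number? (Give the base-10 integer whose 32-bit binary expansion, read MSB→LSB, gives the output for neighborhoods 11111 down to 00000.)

  [31] ##### => .  t=6,i=14
  [30] ####. => .  t=2,i=23
  [29] ###.# => #  t=1,i=15
  [28] ###.. => .  t=0,i=6
  [27] ##.## => .  t=1,i=2
  [26] ##.#. => .  t=4,i=12
  [25] ##..# => #  t=2,i=1
  [24] ##... => .  t=0,i=7
  [23] #.### => #  t=0,i=4
  [22] #.##. => #  t=1,i=3
  [21] #.#.# => .  t=3,i=8
  [20] #.#.. => #  t=2,i=17
  [19] #..## => .  t=2,i=2
  [18] #..#. => .  t=2,i=14
  [17] #...# => #  t=0,i=0
  [16] #.... => #  t=0,i=8
  [15] .#### => .  t=2,i=22
  [14] .###. => .  t=0,i=5
  [13] .##.# => .  t=1,i=1
  [12] .##.. => #  t=1,i=4
  [11] .#.## => #  t=0,i=3
  [10] .#.#. => .  t=2,i=16
  [9] .#..# => #  t=3,i=4
  [8] .#... => .  t=0,i=16
  [7] ..### => .  t=0,i=20
  [6] ..##. => #  t=1,i=0
  [5] ..#.# => .  t=0,i=2
  [4] ..#.. => #  t=0,i=15
  [3] ...## => #  t=0,i=19
  [2] ...#. => #  t=0,i=1
  [1] ....# => #  t=0,i=13
  [0] ..... => .  t=0,i=9
  bits 00100010110100110001101001011110 = 584260190

584260190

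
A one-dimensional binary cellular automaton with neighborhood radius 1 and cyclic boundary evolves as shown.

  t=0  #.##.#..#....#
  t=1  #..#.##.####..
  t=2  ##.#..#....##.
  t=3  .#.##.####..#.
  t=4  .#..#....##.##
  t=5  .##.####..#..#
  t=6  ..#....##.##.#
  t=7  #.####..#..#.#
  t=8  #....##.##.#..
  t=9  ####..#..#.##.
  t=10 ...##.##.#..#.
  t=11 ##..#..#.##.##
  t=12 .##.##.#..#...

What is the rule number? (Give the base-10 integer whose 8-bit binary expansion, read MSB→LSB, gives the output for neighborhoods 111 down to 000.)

  nb ###: next=.  (t=1,i=9, bit7=0)
  nb ##.: next=#  (t=0,i=0, bit6=1)
  nb #.#: next=.  (t=0,i=1, bit5=0)
  nb #..: next=#  (t=0,i=6, bit4=1)
  nb .##: next=.  (t=0,i=2, bit3=0)
  nb .#.: next=#  (t=0,i=5, bit2=1)
  nb ..#: next=.  (t=0,i=7, bit1=0)
  nb ...: next=#  (t=0,i=10, bit0=1)
  bits 01010101 = 85

85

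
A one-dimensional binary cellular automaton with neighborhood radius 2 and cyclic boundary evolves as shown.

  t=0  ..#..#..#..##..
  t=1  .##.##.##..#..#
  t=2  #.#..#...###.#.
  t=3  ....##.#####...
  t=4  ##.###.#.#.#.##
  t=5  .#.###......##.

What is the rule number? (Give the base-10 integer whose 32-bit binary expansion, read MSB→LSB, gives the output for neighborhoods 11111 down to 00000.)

2995218653

  #####|#  b31=1 t=3,i=9
  ####.|.  b30=0 t=3,i=10
  ###.#|#  b29=1 t=2,i=11
  ###..|#  b28=1 t=3,i=11
  ##.##|.  b27=0 t=1,i=3
  ##.#.|.  b26=0 t=2,i=12
  ##..#|#  b25=1 t=1,i=9
  ##...|.  b24=0 t=0,i=13
  #.###|#  b23=1 t=3,i=7
  #.##.|.  b22=0 t=1,i=1
  #.#.#|.  b21=0 t=2,i=0
  #.#..|.  b20=0 t=2,i=2
  #..##|.  b19=0 t=0,i=10
  #..#.|#  b18=1 t=0,i=4
  #...#|#  b17=1 t=2,i=7
  #....|#  b16=1 t=0,i=14
  .####|.  b15=0 t=3,i=8
  .###.|#  b14=1 t=2,i=10
  .##.#|#  b13=1 t=1,i=2
  .##..|.  b12=0 t=0,i=12
  .#.##|#  b11=1 t=1,i=0
  .#.#.|.  b10=0 t=2,i=1
  .#..#|.  b9=0 t=0,i=3
  .#...|.  b8=0 t=2,i=6
  ..###|#  b7=1 t=2,i=9
  ..##.|#  b6=1 t=0,i=11
  ..#.#|.  b5=0 t=1,i=14
  ..#..|#  b4=1 t=0,i=2
  ...##|#  b3=1 t=2,i=8
  ...#.|#  b2=1 t=0,i=1
  ....#|.  b1=0 t=0,i=0
  .....|#  b0=1 t=3,i=0
  bits 10110010100001110110100011011101 = 2995218653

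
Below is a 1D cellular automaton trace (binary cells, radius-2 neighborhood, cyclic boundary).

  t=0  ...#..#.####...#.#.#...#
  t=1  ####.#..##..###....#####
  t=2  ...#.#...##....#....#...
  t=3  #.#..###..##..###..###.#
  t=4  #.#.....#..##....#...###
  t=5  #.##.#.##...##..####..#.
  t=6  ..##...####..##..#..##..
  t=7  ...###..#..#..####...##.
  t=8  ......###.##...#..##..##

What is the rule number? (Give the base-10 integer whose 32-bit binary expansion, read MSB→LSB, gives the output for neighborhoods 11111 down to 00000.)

  #####|.  b31=0 t=1,i=0
  ####.|.  b30=0 t=0,i=10
  ###.#|#  b29=1 t=1,i=3
  ###..|.  b28=0 t=0,i=11
  ##.##|#  b27=1 t=3,i=22
  ##.#.|.  b26=0 t=1,i=4
  ##..#|#  b25=1 t=1,i=10
  ##...|#  b24=1 t=0,i=12
  #.###|#  b23=1 t=0,i=8
  #.##.|#  b22=1 t=3,i=23
  #.#.#|.  b21=0 t=0,i=17
  #.#..|#  b20=1 t=0,i=19
  #..##|.  b19=0 t=1,i=7
  #..#.|#  b18=1 t=0,i=5
  #...#|#  b17=1 t=0,i=1
  #....|.  b16=0 t=1,i=16
  .####|#  b15=1 t=0,i=9
  .###.|.  b14=0 t=1,i=13
  .##.#|#  b13=1 t=3,i=0
  .##..|#  b12=1 t=1,i=9
  .#.##|.  b11=0 t=0,i=7
  .#.#.|.  b10=0 t=0,i=16
  .#..#|.  b9=0 t=0,i=4
  .#...|#  b8=1 t=0,i=0
  ..###|.  b7=0 t=1,i=12
  ..##.|.  b6=0 t=1,i=8
  ..#.#|.  b5=0 t=0,i=6
  ..#..|#  b4=1 t=0,i=3
  ...##|.  b3=0 t=1,i=18
  ...#.|#  b2=1 t=0,i=2
  ....#|.  b1=0 t=1,i=17
  .....|#  b0=1 t=2,i=0
  bits 00101011110101101011000100010101 = 735490325

735490325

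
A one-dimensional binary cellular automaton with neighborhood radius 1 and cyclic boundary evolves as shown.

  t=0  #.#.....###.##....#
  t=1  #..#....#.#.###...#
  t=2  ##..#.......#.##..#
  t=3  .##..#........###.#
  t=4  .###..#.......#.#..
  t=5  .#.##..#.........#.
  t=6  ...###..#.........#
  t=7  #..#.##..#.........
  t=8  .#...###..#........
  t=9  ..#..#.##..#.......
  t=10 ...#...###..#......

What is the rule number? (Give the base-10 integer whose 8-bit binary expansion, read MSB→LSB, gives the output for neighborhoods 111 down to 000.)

88

  ### -> .   bit 7 = 0  t=0,i=9
  ##. -> #   bit 6 = 1  t=0,i=0
  #.# -> .   bit 5 = 0  t=0,i=1
  #.. -> #   bit 4 = 1  t=0,i=3
  .## -> #   bit 3 = 1  t=0,i=8
  .#. -> .   bit 2 = 0  t=0,i=2
  ..# -> .   bit 1 = 0  t=0,i=7
  ... -> .   bit 0 = 0  t=0,i=4
  bits 01011000 = 88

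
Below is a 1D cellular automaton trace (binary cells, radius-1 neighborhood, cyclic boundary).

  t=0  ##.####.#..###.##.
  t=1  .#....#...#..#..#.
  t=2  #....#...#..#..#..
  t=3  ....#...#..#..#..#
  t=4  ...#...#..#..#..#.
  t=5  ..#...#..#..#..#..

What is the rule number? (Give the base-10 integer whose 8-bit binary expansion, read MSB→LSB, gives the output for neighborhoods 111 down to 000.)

66

  ### -> .   bit 7 = 0  t=0,i=4
  ##. -> #   bit 6 = 1  t=0,i=1
  #.# -> .   bit 5 = 0  t=0,i=2
  #.. -> .   bit 4 = 0  t=0,i=9
  .## -> .   bit 3 = 0  t=0,i=0
  .#. -> .   bit 2 = 0  t=0,i=8
  ..# -> #   bit 1 = 1  t=0,i=10
  ... -> .   bit 0 = 0  t=1,i=3
  bits 01000010 = 66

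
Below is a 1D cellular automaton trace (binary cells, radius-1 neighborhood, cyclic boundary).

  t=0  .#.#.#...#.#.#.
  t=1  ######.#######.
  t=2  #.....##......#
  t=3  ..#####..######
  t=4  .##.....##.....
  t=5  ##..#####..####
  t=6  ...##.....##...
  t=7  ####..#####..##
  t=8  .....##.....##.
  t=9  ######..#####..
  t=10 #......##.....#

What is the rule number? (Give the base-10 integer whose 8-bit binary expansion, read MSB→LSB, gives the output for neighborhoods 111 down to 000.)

47

  ### -> .   bit 7 = 0  t=1,i=1
  ##. -> .   bit 6 = 0  t=1,i=5
  #.# -> #   bit 5 = 1  t=0,i=2
  #.. -> .   bit 4 = 0  t=0,i=6
  .## -> #   bit 3 = 1  t=1,i=0
  .#. -> #   bit 2 = 1  t=0,i=1
  ..# -> #   bit 1 = 1  t=0,i=0
  ... -> #   bit 0 = 1  t=0,i=7
  bits 00101111 = 47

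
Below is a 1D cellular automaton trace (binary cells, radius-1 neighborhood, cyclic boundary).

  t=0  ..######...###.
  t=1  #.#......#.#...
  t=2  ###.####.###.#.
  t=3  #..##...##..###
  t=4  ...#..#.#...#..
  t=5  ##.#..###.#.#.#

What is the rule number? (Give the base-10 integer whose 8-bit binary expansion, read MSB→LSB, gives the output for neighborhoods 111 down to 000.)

45

  nb ###: next=.  (t=0,i=3, bit7=0)
  nb ##.: next=.  (t=0,i=7, bit6=0)
  nb #.#: next=#  (t=1,i=1, bit5=1)
  nb #..: next=.  (t=0,i=8, bit4=0)
  nb .##: next=#  (t=0,i=2, bit3=1)
  nb .#.: next=#  (t=1,i=0, bit2=1)
  nb ..#: next=.  (t=0,i=1, bit1=0)
  nb ...: next=#  (t=0,i=0, bit0=1)
  bits 00101101 = 45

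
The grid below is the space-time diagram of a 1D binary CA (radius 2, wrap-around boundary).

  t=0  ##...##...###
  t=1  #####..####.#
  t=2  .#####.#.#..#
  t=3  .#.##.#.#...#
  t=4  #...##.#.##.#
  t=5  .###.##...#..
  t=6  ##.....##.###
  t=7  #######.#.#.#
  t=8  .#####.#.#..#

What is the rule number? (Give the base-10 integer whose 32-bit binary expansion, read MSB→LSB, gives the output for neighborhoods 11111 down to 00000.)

3615696315

  nb #####: next=#  (t=0,i=12, bit31=1)
  nb ####.: next=#  (t=0,i=0, bit30=1)
  nb ###.#: next=.  (t=1,i=10, bit29=0)
  nb ###..: next=#  (t=0,i=1, bit28=1)
  nb ##.##: next=.  (t=1,i=11, bit27=0)
  nb ##.#.: next=#  (t=2,i=6, bit26=1)
  nb ##..#: next=#  (t=1,i=5, bit25=1)
  nb ##...: next=#  (t=0,i=2, bit24=1)
  nb #.###: next=#  (t=1,i=12, bit23=1)
  nb #.##.: next=.  (t=3,i=3, bit22=0)
  nb #.#.#: next=.  (t=2,i=7, bit21=0)
  nb #.#..: next=.  (t=2,i=9, bit20=0)
  nb #..##: next=.  (t=1,i=6, bit19=0)
  nb #..#.: next=.  (t=2,i=11, bit18=0)
  nb #...#: next=#  (t=0,i=3, bit17=1)
  nb #....: next=#  (t=6,i=3, bit16=1)
  nb .####: next=.  (t=0,i=11, bit15=0)
  nb .###.: next=.  (t=5,i=2, bit14=0)
  nb .##.#: next=#  (t=3,i=4, bit13=1)
  nb .##..: next=.  (t=0,i=6, bit12=0)
  nb .#.##: next=.  (t=2,i=0, bit11=0)
  nb .#.#.: next=#  (t=2,i=8, bit10=1)
  nb .#..#: next=.  (t=2,i=10, bit9=0)
  nb .#...: next=#  (t=3,i=9, bit8=1)
  nb ..###: next=#  (t=0,i=10, bit7=1)
  nb ..##.: next=.  (t=0,i=5, bit6=0)
  nb ..#.#: next=#  (t=2,i=12, bit5=1)
  nb ..#..: next=#  (t=5,i=10, bit4=1)
  nb ...##: next=#  (t=0,i=4, bit3=1)
  nb ...#.: next=.  (t=3,i=11, bit2=0)
  nb ....#: next=#  (t=6,i=5, bit1=1)
  nb .....: next=#  (t=6,i=4, bit0=1)
  bits 11010111100000110010010110111011 = 3615696315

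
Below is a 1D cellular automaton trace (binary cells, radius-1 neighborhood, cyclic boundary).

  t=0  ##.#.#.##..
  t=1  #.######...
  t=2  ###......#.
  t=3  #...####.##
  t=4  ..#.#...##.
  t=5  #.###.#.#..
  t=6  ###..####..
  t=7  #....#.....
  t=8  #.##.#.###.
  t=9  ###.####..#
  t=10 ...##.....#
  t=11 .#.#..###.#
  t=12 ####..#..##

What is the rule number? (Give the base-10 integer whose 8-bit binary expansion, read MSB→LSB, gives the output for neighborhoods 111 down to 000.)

45

  nb ###: next=.  (t=1,i=3, bit7=0)
  nb ##.: next=.  (t=0,i=1, bit6=0)
  nb #.#: next=#  (t=0,i=2, bit5=1)
  nb #..: next=.  (t=0,i=9, bit4=0)
  nb .##: next=#  (t=0,i=0, bit3=1)
  nb .#.: next=#  (t=0,i=3, bit2=1)
  nb ..#: next=.  (t=0,i=10, bit1=0)
  nb ...: next=#  (t=1,i=9, bit0=1)
  bits 00101101 = 45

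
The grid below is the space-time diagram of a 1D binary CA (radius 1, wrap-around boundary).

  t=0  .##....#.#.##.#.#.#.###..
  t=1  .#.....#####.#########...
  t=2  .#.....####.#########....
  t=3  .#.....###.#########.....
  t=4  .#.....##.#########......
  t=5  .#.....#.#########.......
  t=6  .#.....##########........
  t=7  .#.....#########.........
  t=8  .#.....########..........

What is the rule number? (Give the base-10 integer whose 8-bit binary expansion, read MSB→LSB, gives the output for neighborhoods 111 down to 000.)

172

  [7] ### => #  t=0,i=21
  [6] ##. => .  t=0,i=2
  [5] #.# => #  t=0,i=8
  [4] #.. => .  t=0,i=3
  [3] .## => #  t=0,i=1
  [2] .#. => #  t=0,i=7
  [1] ..# => .  t=0,i=0
  [0] ... => .  t=0,i=4
  bits 10101100 = 172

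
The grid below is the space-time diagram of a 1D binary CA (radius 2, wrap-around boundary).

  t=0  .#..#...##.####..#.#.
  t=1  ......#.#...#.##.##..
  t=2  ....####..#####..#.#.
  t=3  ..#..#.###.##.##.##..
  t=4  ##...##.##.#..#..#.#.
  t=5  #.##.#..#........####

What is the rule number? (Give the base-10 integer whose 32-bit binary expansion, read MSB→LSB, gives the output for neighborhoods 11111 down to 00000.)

  ##### -> #   bit 31 = 1  t=2,i=12
  ####. -> .   bit 30 = 0  t=0,i=13
  ###.# -> #   bit 29 = 1  t=3,i=9
  ###.. -> #   bit 28 = 1  t=0,i=14
  ##.## -> .   bit 27 = 0  t=0,i=10
  ##.#. -> .   bit 26 = 0  t=4,i=10
  ##..# -> #   bit 25 = 1  t=0,i=15
  ##... -> #   bit 24 = 1  t=1,i=19
  #.### -> .   bit 23 = 0  t=0,i=11
  #.##. -> #   bit 22 = 1  t=1,i=14
  #.#.# -> #   bit 21 = 1  t=4,i=19
  #.#.. -> .   bit 20 = 0  t=0,i=19
  #..## -> #   bit 19 = 1  t=2,i=9
  #..#. -> .   bit 18 = 0  t=0,i=0
  #...# -> #   bit 17 = 1  t=0,i=6
  #.... -> .   bit 16 = 0  t=1,i=20
  .#### -> #   bit 15 = 1  t=0,i=12
  .###. -> #   bit 14 = 1  t=3,i=8
  .##.# -> .   bit 13 = 0  t=0,i=9
  .##.. -> .   bit 12 = 0  t=1,i=18
  .#.## -> #   bit 11 = 1  t=1,i=13
  .#.#. -> #   bit 10 = 1  t=0,i=18
  .#..# -> .   bit 9 = 0  t=0,i=2
  .#... -> .   bit 8 = 0  t=0,i=5
  ..### -> .   bit 7 = 0  t=2,i=4
  ..##. -> #   bit 6 = 1  t=0,i=8
  ..#.# -> #   bit 5 = 1  t=0,i=17
  ..#.. -> .   bit 4 = 0  t=0,i=1
  ...## -> .   bit 3 = 0  t=0,i=7
  ...#. -> #   bit 2 = 1  t=1,i=5
  ....# -> #   bit 1 = 1  t=1,i=4
  ..... -> .   bit 0 = 0  t=1,i=0
  bits 10110011011010101100110001100110 = 3010120806

3010120806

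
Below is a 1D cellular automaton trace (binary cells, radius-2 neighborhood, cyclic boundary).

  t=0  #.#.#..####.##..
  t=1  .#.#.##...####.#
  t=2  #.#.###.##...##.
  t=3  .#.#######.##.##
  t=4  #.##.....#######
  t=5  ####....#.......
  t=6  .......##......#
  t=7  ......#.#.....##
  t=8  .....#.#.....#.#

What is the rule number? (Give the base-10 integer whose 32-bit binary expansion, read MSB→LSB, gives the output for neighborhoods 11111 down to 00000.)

  nb #####: next=.  (t=3,i=5, bit31=0)
  nb ####.: next=.  (t=0,i=9, bit30=0)
  nb ###.#: next=#  (t=0,i=10, bit29=1)
  nb ###..: next=.  (t=5,i=3, bit28=0)
  nb ##.##: next=#  (t=0,i=11, bit27=1)
  nb ##.#.: next=#  (t=1,i=14, bit26=1)
  nb ##..#: next=.  (t=0,i=14, bit25=0)
  nb ##...: next=.  (t=1,i=7, bit24=0)
  nb #.###: next=#  (t=2,i=4, bit23=1)
  nb #.##.: next=#  (t=0,i=12, bit22=1)
  nb #.#.#: next=.  (t=0,i=2, bit21=0)
  nb #.#..: next=.  (t=0,i=4, bit20=0)
  nb #..##: next=#  (t=0,i=6, bit19=1)
  nb #..#.: next=#  (t=0,i=15, bit18=1)
  nb #...#: next=#  (t=1,i=8, bit17=1)
  nb #....: next=.  (t=4,i=5, bit16=0)
  nb .####: next=.  (t=0,i=8, bit15=0)
  nb .###.: next=#  (t=2,i=5, bit14=1)
  nb .##.#: next=#  (t=2,i=14, bit13=1)
  nb .##..: next=#  (t=0,i=13, bit12=1)
  nb .#.##: next=#  (t=1,i=4, bit11=1)
  nb .#.#.: next=#  (t=0,i=1, bit10=1)
  nb .#..#: next=#  (t=0,i=5, bit9=1)
  nb .#...: next=.  (t=5,i=9, bit8=0)
  nb ..###: next=.  (t=0,i=7, bit7=0)
  nb ..##.: next=.  (t=2,i=13, bit6=0)
  nb ..#.#: next=.  (t=0,i=0, bit5=0)
  nb ..#..: next=#  (t=5,i=8, bit4=1)
  nb ...##: next=#  (t=1,i=9, bit3=1)
  nb ...#.: next=#  (t=5,i=7, bit2=1)
  nb ....#: next=.  (t=4,i=7, bit1=0)
  nb .....: next=.  (t=4,i=6, bit0=0)
  bits 00101100110011100111111000011100 = 751730204

751730204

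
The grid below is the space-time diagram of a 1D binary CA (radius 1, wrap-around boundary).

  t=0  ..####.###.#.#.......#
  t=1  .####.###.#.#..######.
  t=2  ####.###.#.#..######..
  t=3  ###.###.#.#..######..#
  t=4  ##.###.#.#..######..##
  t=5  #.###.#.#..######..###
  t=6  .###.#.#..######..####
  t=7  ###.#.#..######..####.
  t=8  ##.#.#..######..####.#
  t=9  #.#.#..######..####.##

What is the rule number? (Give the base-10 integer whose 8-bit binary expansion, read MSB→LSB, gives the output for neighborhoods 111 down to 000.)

  ### -> #   bit 7 = 1  t=0,i=3
  ##. -> .   bit 6 = 0  t=0,i=5
  #.# -> #   bit 5 = 1  t=0,i=6
  #.. -> .   bit 4 = 0  t=0,i=0
  .## -> #   bit 3 = 1  t=0,i=2
  .#. -> .   bit 2 = 0  t=0,i=11
  ..# -> #   bit 1 = 1  t=0,i=1
  ... -> #   bit 0 = 1  t=0,i=15
  bits 10101011 = 171

171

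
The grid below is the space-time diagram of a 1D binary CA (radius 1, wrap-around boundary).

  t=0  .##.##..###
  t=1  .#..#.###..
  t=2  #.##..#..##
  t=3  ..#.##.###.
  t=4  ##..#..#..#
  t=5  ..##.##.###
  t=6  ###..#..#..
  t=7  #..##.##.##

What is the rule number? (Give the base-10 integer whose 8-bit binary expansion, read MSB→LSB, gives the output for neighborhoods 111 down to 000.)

27

  ### -> .   bit 7 = 0  t=0,i=9
  ##. -> .   bit 6 = 0  t=0,i=2
  #.# -> .   bit 5 = 0  t=0,i=0
  #.. -> #   bit 4 = 1  t=0,i=6
  .## -> #   bit 3 = 1  t=0,i=1
  .#. -> .   bit 2 = 0  t=1,i=1
  ..# -> #   bit 1 = 1  t=0,i=7
  ... -> #   bit 0 = 1  t=1,i=10
  bits 00011011 = 27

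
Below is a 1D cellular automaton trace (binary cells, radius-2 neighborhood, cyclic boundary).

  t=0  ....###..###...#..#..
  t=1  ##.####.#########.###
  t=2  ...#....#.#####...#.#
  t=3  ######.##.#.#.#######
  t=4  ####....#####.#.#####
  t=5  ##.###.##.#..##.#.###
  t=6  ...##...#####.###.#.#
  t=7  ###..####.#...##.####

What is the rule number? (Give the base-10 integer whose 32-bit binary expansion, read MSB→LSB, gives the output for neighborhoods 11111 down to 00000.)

2512086973

  nb #####: next=#  (t=1,i=10, bit31=1)
  nb ####.: next=.  (t=1,i=0, bit30=0)
  nb ###.#: next=.  (t=1,i=1, bit29=0)
  nb ###..: next=#  (t=0,i=6, bit28=1)
  nb ##.##: next=.  (t=1,i=2, bit27=0)
  nb ##.#.: next=#  (t=3,i=9, bit26=1)
  nb ##..#: next=.  (t=0,i=7, bit25=0)
  nb ##...: next=#  (t=0,i=12, bit24=1)
  nb #.###: next=#  (t=1,i=3, bit23=1)
  nb #.##.: next=.  (t=3,i=7, bit22=0)
  nb #.#.#: next=#  (t=3,i=10, bit21=1)
  nb #.#..: next=#  (t=2,i=20, bit20=1)
  nb #..##: next=#  (t=0,i=8, bit19=1)
  nb #..#.: next=.  (t=0,i=17, bit18=0)
  nb #...#: next=#  (t=0,i=13, bit17=1)
  nb #....: next=#  (t=0,i=20, bit16=1)
  nb .####: next=.  (t=1,i=4, bit15=0)
  nb .###.: next=#  (t=0,i=5, bit14=1)
  nb .##.#: next=#  (t=3,i=8, bit13=1)
  nb .##..: next=.  (t=6,i=4, bit12=0)
  nb .#.##: next=.  (t=2,i=9, bit11=0)
  nb .#.#.: next=#  (t=2,i=19, bit10=1)
  nb .#..#: next=#  (t=0,i=16, bit9=1)
  nb .#...: next=#  (t=0,i=19, bit8=1)
  nb ..###: next=#  (t=0,i=4, bit7=1)
  nb ..##.: next=.  (t=5,i=13, bit6=0)
  nb ..#.#: next=#  (t=2,i=8, bit5=1)
  nb ..#..: next=#  (t=0,i=15, bit4=1)
  nb ...##: next=#  (t=0,i=3, bit3=1)
  nb ...#.: next=#  (t=0,i=14, bit2=1)
  nb ....#: next=.  (t=0,i=2, bit1=0)
  nb .....: next=#  (t=0,i=0, bit0=1)
  bits 10010101101110110110011110111101 = 2512086973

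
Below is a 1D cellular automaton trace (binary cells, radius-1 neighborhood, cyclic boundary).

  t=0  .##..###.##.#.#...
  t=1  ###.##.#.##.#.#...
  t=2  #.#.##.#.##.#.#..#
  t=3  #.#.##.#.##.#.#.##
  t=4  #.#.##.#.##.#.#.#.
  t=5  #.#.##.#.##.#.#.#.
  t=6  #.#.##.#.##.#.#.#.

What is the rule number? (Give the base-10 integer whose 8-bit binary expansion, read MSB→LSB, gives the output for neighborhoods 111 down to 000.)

78

  nb ###: next=.  (t=0,i=6, bit7=0)
  nb ##.: next=#  (t=0,i=2, bit6=1)
  nb #.#: next=.  (t=0,i=8, bit5=0)
  nb #..: next=.  (t=0,i=3, bit4=0)
  nb .##: next=#  (t=0,i=1, bit3=1)
  nb .#.: next=#  (t=0,i=12, bit2=1)
  nb ..#: next=#  (t=0,i=0, bit1=1)
  nb ...: next=.  (t=0,i=16, bit0=0)
  bits 01001110 = 78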